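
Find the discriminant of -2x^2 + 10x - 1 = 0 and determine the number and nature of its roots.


For ax^2 + bx + c = 0, discriminant D = b^2 - 4ac
Here a = -2, b = 10, c = -1
D = (10)^2 - 4(-2)(-1) = 100 - 8 = 92

D = 92 > 0 but not a perfect square
The equation has 2 distinct real irrational roots.

Discriminant = 92, 2 distinct real irrational roots


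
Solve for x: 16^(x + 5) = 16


Express both sides with the same base.
16 = 16^1
Since the bases match, equate exponents: x + 5 = 1
So x = 1 - (5) = -4

x = -4


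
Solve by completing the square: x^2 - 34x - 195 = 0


Start: x^2 - 34x - 195 = 0
Move constant: x^2 - 34x = 195
Half of -34 is -17, squared is 289
Add 289 to both sides: x^2 - 34x + 289 = 484
(x - 17)^2 = 484
x - 17 = ±22
x = 17 + 22 = 39 or x = 17 - 22 = -5

x = -5, x = 39


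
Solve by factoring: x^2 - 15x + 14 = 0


We need two numbers that multiply to 14 and add to -15.
Those numbers are -14 and -1 (since (-14) * (-1) = 14 and (-14) + (-1) = -15).
So x^2 - 15x + 14 = (x - 14)(x - 1) = 0
Setting each factor to zero: x = 14 or x = 1

x = 1, x = 14


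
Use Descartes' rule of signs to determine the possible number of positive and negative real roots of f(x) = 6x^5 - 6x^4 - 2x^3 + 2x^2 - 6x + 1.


Descartes' rule of signs:

For positive roots, count sign changes in f(x) = 6x^5 - 6x^4 - 2x^3 + 2x^2 - 6x + 1:
Signs of coefficients: +, -, -, +, -, +
Number of sign changes: 4
Possible positive real roots: 4, 2, 0

For negative roots, examine f(-x) = -6x^5 - 6x^4 + 2x^3 + 2x^2 + 6x + 1:
Signs of coefficients: -, -, +, +, +, +
Number of sign changes: 1
Possible negative real roots: 1

Positive roots: 4 or 2 or 0; Negative roots: 1


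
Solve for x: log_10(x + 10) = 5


Convert to exponential form: x + 10 = 10^5 = 100000
x = 100000 - 10 = 99990
Check: log_10(99990 + 10) = log_10(100000) = log_10(100000) = 5 ✓

x = 99990


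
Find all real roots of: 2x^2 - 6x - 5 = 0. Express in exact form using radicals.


Using the quadratic formula: x = (-b ± sqrt(b^2 - 4ac)) / (2a)
Here a = 2, b = -6, c = -5
Discriminant = b^2 - 4ac = (-6)^2 - 4(2)(-5) = 36 + 40 = 76
Since discriminant = 76 > 0, there are two real roots.
x = (6 ± 2*sqrt(19)) / 4
Simplifying: x = (3 ± sqrt(19)) / 2
Numerically: x ≈ 3.6794 or x ≈ -0.6794

x = (3 + sqrt(19)) / 2 or x = (3 - sqrt(19)) / 2


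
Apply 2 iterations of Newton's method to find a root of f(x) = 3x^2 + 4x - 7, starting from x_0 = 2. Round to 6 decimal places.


Newton's method: x_(n+1) = x_n - f(x_n)/f'(x_n)
f(x) = 3x^2 + 4x - 7
f'(x) = 6x + 4

Iteration 1:
  f(2.000000) = 13.000000
  f'(2.000000) = 16.000000
  x_1 = 2.000000 - (13.000000)/(16.000000) = 1.187500

Iteration 2:
  f(1.187500) = 1.980469
  f'(1.187500) = 11.125000
  x_2 = 1.187500 - (1.980469)/(11.125000) = 1.009480

x_2 = 1.009480


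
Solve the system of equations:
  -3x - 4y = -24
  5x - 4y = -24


Using Cramer's rule:
Determinant D = (-3)(-4) - (5)(-4) = 12 + 20 = 32
Dx = (-24)(-4) - (-24)(-4) = 96 - 96 = 0
Dy = (-3)(-24) - (5)(-24) = 72 + 120 = 192
x = Dx/D = 0/32 = 0
y = Dy/D = 192/32 = 6

x = 0, y = 6


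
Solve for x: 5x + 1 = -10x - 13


Starting with: 5x + 1 = -10x - 13
Move all x terms to left: (5 + 10)x = -13 - 1
Simplify: 15x = -14
Divide both sides by 15: x = -14/15

x = -14/15


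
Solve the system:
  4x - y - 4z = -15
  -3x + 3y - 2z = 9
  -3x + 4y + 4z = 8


Using Cramer's rule. Expand each determinant along the first row.
D  = 4*[3*4 - (-2)*4] - (-1)*[(-3)*4 - (-2)*(-3)] + (-4)*[(-3)*4 - 3*(-3)]
  = 4*(20) - (-1)*(-18) + (-4)*(-3) = 74
Dx = (-15)*[3*4 - (-2)*4] - (-1)*[9*4 - (-2)*8] + (-4)*[9*4 - 3*8]
  = (-15)*(20) - (-1)*(52) + (-4)*(12) = -296
Dy = 4*[9*4 - (-2)*8] - (-15)*[(-3)*4 - (-2)*(-3)] + (-4)*[(-3)*8 - 9*(-3)]
  = 4*(52) - (-15)*(-18) + (-4)*(3) = -74
Dz = 4*[3*8 - 9*4] - (-1)*[(-3)*8 - 9*(-3)] + (-15)*[(-3)*4 - 3*(-3)]
  = 4*(-12) - (-1)*(3) + (-15)*(-3) = 0
x = Dx/D = -296/74 = -4, y = Dy/D = -74/74 = -1, z = Dz/D = 0/74 = 0
Check eq1: (4)(-4) + (-1)(-1) + (-4)(0) = -15 = -15 ✓
Check eq2: (-3)(-4) + (3)(-1) + (-2)(0) = 9 = 9 ✓
Check eq3: (-3)(-4) + (4)(-1) + (4)(0) = 8 = 8 ✓

x = -4, y = -1, z = 0


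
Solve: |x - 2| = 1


An absolute value equation |expr| = 1 gives two cases:
Case 1: x - 2 = 1
  x = 3, so x = 3
Case 2: x - 2 = -1
  x = 1, so x = 1

x = 1, x = 3


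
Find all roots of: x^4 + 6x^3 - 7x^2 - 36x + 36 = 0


Let p(x) = x^4 + 6x^3 - 7x^2 - 36x + 36. By the rational root theorem (leading coefficient 1), any rational root is an integer divisor of 36: try ±1, ±2, ... in turn.
Test x = 1: value = 0 ✓, so (x - 1) is a factor.
Synthetic division by (x - 1): bring down 1; 1(1) + 6 = 7; 7(1) - 7 = 0; 0(1) - 36 = -36; (-36)(1) + 36 = 0 → quotient x^3 + 7x^2 - 36, remainder 0.
Continue with the quotient x^3 + 7x^2 - 36 (candidates must divide 36; re-test x = 1 first in case it repeats).
Test x = 1: value = -28 ≠ 0.
Test x = -1: value = -30 ≠ 0.
Test x = 2: value = 0 ✓, so (x - 2) is a factor.
Synthetic division by (x - 2): bring down 1; 1(2) + 7 = 9; 9(2) + 0 = 18; 18(2) - 36 = 0 → quotient x^2 + 9x + 18, remainder 0.
Solve the quadratic x^2 + 9x + 18 = 0: discriminant = 9^2 - 4(1)(18) = 81 - 72 = 9.
sqrt(9) = 3, so x = (-9 ± 3)/2: x = -3 or x = -6.
Collecting all roots found:

x = -6, x = -3, x = 1, x = 2


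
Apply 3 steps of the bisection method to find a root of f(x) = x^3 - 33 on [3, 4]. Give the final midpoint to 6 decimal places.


f(x) = x^3 - 33
f(3) = -6 < 0
f(4) = 31 > 0

Step 1: midpoint = (3.000000 + 4.000000)/2 = 3.500000
  f(3.500000) = 9.875000
  f(mid) > 0, so root is in [3.000000, 3.500000]

Step 2: midpoint = (3.000000 + 3.500000)/2 = 3.250000
  f(3.250000) = 1.328125
  f(mid) > 0, so root is in [3.000000, 3.250000]

Step 3: midpoint = (3.000000 + 3.250000)/2 = 3.125000
  f(3.125000) = -2.482422
  f(mid) < 0, so root is in [3.125000, 3.250000]

midpoint = 3.125000


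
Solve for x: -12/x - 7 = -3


Subtract -7 from both sides: -12/x = 4
Multiply both sides by x: -12 = 4 * x
Divide by 4: x = -3

x = -3


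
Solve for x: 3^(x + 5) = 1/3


Express both sides with the same base.
1/3 = 3^(-1)
Since the bases match, equate exponents: x + 5 = -1
So x = -1 - (5) = -6

x = -6


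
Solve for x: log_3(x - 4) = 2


Convert to exponential form: x - 4 = 3^2 = 9
x = 9 + 4 = 13
Check: log_3(13 - 4) = log_3(9) = log_3(9) = 2 ✓

x = 13


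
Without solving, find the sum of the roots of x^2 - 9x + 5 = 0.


By Vieta's formulas for ax^2 + bx + c = 0:
  Sum of roots = -b/a
  Product of roots = c/a

Here a = 1, b = -9, c = 5
Sum = -(-9)/1 = 9
Product = 5/1 = 5

Sum = 9


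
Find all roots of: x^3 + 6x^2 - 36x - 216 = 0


Let p(x) = x^3 + 6x^2 - 36x - 216. By the rational root theorem (leading coefficient 1), any rational root is an integer divisor of 216: try ±1, ±2, ... in turn.
Test x = 1: value = -245 ≠ 0.
Test x = -1: value = -175 ≠ 0.
Test x = 2: value = -256 ≠ 0.
Test x = -2: value = -128 ≠ 0.
Test x = 3: value = -243 ≠ 0.
Test x = -3: value = -81 ≠ 0.
Test x = 4: value = -200 ≠ 0.
Test x = -4: value = -40 ≠ 0.
Test x = 6: value = 0 ✓, so (x - 6) is a factor.
Synthetic division by (x - 6): bring down 1; 1(6) + 6 = 12; 12(6) - 36 = 36; 36(6) - 216 = 0 → quotient x^2 + 12x + 36, remainder 0.
Solve the quadratic x^2 + 12x + 36 = 0: discriminant = 12^2 - 4(1)(36) = 144 - 144 = 0.
Discriminant = 0, so a double root: x = -12/2 = -6.
Collecting all roots found:

x = -6 (multiplicity 2), x = 6


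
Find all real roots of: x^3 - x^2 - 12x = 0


The constant term is 0, so x = 0 is a root. Factor out x:
  x(x^2 - x - 12) = 0
Solve the quadratic x^2 - x - 12 = 0: discriminant = (-1)^2 - 4(1)(-12) = 1 + 48 = 49.
sqrt(49) = 7, so x = (1 ± 7)/2: x = 4 or x = -3.

x = -3, x = 0, x = 4


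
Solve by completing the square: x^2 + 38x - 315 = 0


Start: x^2 + 38x - 315 = 0
Move constant: x^2 + 38x = 315
Half of 38 is 19, squared is 361
Add 361 to both sides: x^2 + 38x + 361 = 676
(x + 19)^2 = 676
x + 19 = ±26
x = -19 + 26 = 7 or x = -19 - 26 = -45

x = -45, x = 7


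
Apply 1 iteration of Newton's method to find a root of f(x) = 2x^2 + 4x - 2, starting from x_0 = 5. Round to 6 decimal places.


Newton's method: x_(n+1) = x_n - f(x_n)/f'(x_n)
f(x) = 2x^2 + 4x - 2
f'(x) = 4x + 4

Iteration 1:
  f(5.000000) = 68.000000
  f'(5.000000) = 24.000000
  x_1 = 5.000000 - (68.000000)/(24.000000) = 2.166667

x_1 = 2.166667


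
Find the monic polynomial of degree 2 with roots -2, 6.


A monic polynomial with roots -2, 6 is:
p(x) = (x + 2)(x - 6)
After multiplying by (x + 2): x + 2
After multiplying by (x - 6): x^2 - 4x - 12

x^2 - 4x - 12


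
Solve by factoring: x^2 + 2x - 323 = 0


We need two numbers that multiply to -323 and add to 2.
Those numbers are 19 and -17 (since 19 * (-17) = -323 and 19 + (-17) = 2).
So x^2 + 2x - 323 = (x + 19)(x - 17) = 0
Setting each factor to zero: x = -19 or x = 17

x = -19, x = 17


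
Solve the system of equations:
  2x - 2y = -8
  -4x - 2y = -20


Using Cramer's rule:
Determinant D = (2)(-2) - (-4)(-2) = -4 - 8 = -12
Dx = (-8)(-2) - (-20)(-2) = 16 - 40 = -24
Dy = (2)(-20) - (-4)(-8) = -40 - 32 = -72
x = Dx/D = -24/-12 = 2
y = Dy/D = -72/-12 = 6

x = 2, y = 6


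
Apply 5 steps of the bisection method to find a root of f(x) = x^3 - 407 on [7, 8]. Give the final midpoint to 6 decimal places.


f(x) = x^3 - 407
f(7) = -64 < 0
f(8) = 105 > 0

Step 1: midpoint = (7.000000 + 8.000000)/2 = 7.500000
  f(7.500000) = 14.875000
  f(mid) > 0, so root is in [7.000000, 7.500000]

Step 2: midpoint = (7.000000 + 7.500000)/2 = 7.250000
  f(7.250000) = -25.921875
  f(mid) < 0, so root is in [7.250000, 7.500000]

Step 3: midpoint = (7.250000 + 7.500000)/2 = 7.375000
  f(7.375000) = -5.869141
  f(mid) < 0, so root is in [7.375000, 7.500000]

Step 4: midpoint = (7.375000 + 7.500000)/2 = 7.437500
  f(7.437500) = 4.415771
  f(mid) > 0, so root is in [7.375000, 7.437500]

Step 5: midpoint = (7.375000 + 7.437500)/2 = 7.406250
  f(7.406250) = -0.748383
  f(mid) < 0, so root is in [7.406250, 7.437500]

midpoint = 7.406250


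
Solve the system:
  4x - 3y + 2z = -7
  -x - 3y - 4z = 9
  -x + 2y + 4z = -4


Using Cramer's rule. Expand each determinant along the first row.
D  = 4*[(-3)*4 - (-4)*2] - (-3)*[(-1)*4 - (-4)*(-1)] + 2*[(-1)*2 - (-3)*(-1)]
  = 4*(-4) - (-3)*(-8) + 2*(-5) = -50
Dx = (-7)*[(-3)*4 - (-4)*2] - (-3)*[9*4 - (-4)*(-4)] + 2*[9*2 - (-3)*(-4)]
  = (-7)*(-4) - (-3)*(20) + 2*(6) = 100
Dy = 4*[9*4 - (-4)*(-4)] - (-7)*[(-1)*4 - (-4)*(-1)] + 2*[(-1)*(-4) - 9*(-1)]
  = 4*(20) - (-7)*(-8) + 2*(13) = 50
Dz = 4*[(-3)*(-4) - 9*2] - (-3)*[(-1)*(-4) - 9*(-1)] + (-7)*[(-1)*2 - (-3)*(-1)]
  = 4*(-6) - (-3)*(13) + (-7)*(-5) = 50
x = Dx/D = 100/-50 = -2, y = Dy/D = 50/-50 = -1, z = Dz/D = 50/-50 = -1
Check eq1: (4)(-2) + (-3)(-1) + (2)(-1) = -7 = -7 ✓
Check eq2: (-1)(-2) + (-3)(-1) + (-4)(-1) = 9 = 9 ✓
Check eq3: (-1)(-2) + (2)(-1) + (4)(-1) = -4 = -4 ✓

x = -2, y = -1, z = -1


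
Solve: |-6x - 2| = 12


An absolute value equation |expr| = 12 gives two cases:
Case 1: -6x - 2 = 12
  -6x = 14, so x = -7/3
Case 2: -6x - 2 = -12
  -6x = -10, so x = 5/3

x = -7/3, x = 5/3


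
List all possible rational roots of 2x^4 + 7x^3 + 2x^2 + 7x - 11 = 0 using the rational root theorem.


Rational root theorem: possible roots are ±p/q where:
  p divides the constant term (-11): p ∈ {1, 11}
  q divides the leading coefficient (2): q ∈ {1, 2}

All possible rational roots: -11, -11/2, -1, -1/2, 1/2, 1, 11/2, 11

-11, -11/2, -1, -1/2, 1/2, 1, 11/2, 11


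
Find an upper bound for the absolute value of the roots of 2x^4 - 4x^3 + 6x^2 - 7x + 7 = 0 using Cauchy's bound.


Cauchy's bound: all roots r satisfy |r| <= 1 + max(|a_i/a_n|) for i = 0,...,n-1
where a_n is the leading coefficient.

Coefficients: [2, -4, 6, -7, 7]
Leading coefficient a_n = 2
Ratios |a_i/a_n|: 2, 3, 7/2, 7/2
Maximum ratio: 7/2
Cauchy's bound: |r| <= 1 + 7/2 = 9/2

Upper bound = 9/2


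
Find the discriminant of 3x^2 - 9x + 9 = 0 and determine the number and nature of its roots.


For ax^2 + bx + c = 0, discriminant D = b^2 - 4ac
Here a = 3, b = -9, c = 9
D = (-9)^2 - 4(3)(9) = 81 - 108 = -27

D = -27 < 0
The equation has no real roots (2 complex conjugate roots).

Discriminant = -27, no real roots (2 complex conjugate roots)


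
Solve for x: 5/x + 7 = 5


Subtract 7 from both sides: 5/x = -2
Multiply both sides by x: 5 = -2 * x
Divide by -2: x = -5/2

x = -5/2


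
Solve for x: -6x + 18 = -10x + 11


Starting with: -6x + 18 = -10x + 11
Move all x terms to left: (-6 + 10)x = 11 - 18
Simplify: 4x = -7
Divide both sides by 4: x = -7/4

x = -7/4


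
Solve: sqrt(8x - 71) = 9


Square both sides: 8x - 71 = 9^2 = 81
8x = 81 + 71 = 152
x = 19
Check: sqrt(8*19 - 71) = sqrt(81) = 9 ✓

x = 19


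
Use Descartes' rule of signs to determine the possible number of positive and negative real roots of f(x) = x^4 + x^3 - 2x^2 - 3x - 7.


Descartes' rule of signs:

For positive roots, count sign changes in f(x) = x^4 + x^3 - 2x^2 - 3x - 7:
Signs of coefficients: +, +, -, -, -
Number of sign changes: 1
Possible positive real roots: 1

For negative roots, examine f(-x) = x^4 - x^3 - 2x^2 + 3x - 7:
Signs of coefficients: +, -, -, +, -
Number of sign changes: 3
Possible negative real roots: 3, 1

Positive roots: 1; Negative roots: 3 or 1


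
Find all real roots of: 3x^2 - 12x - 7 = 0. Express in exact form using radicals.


Using the quadratic formula: x = (-b ± sqrt(b^2 - 4ac)) / (2a)
Here a = 3, b = -12, c = -7
Discriminant = b^2 - 4ac = (-12)^2 - 4(3)(-7) = 144 + 84 = 228
Since discriminant = 228 > 0, there are two real roots.
x = (12 ± 2*sqrt(57)) / 6
Simplifying: x = (6 ± sqrt(57)) / 3
Numerically: x ≈ 4.5166 or x ≈ -0.5166

x = (6 + sqrt(57)) / 3 or x = (6 - sqrt(57)) / 3


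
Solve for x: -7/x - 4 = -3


Subtract -4 from both sides: -7/x = 1
Multiply both sides by x: -7 = 1 * x
Divide by 1: x = -7

x = -7


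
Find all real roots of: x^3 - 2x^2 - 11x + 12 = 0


Let p(x) = x^3 - 2x^2 - 11x + 12. By the rational root theorem (leading coefficient 1), any rational root is an integer divisor of 12: try ±1, ±2, ... in turn.
Test x = 1: value = 0 ✓, so (x - 1) is a factor.
Synthetic division by (x - 1): bring down 1; 1(1) - 2 = -1; (-1)(1) - 11 = -12; (-12)(1) + 12 = 0 → quotient x^2 - x - 12, remainder 0.
Solve the quadratic x^2 - x - 12 = 0: discriminant = (-1)^2 - 4(1)(-12) = 1 + 48 = 49.
sqrt(49) = 7, so x = (1 ± 7)/2: x = 4 or x = -3.

x = -3, x = 1, x = 4


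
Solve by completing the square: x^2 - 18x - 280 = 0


Start: x^2 - 18x - 280 = 0
Move constant: x^2 - 18x = 280
Half of -18 is -9, squared is 81
Add 81 to both sides: x^2 - 18x + 81 = 361
(x - 9)^2 = 361
x - 9 = ±19
x = 9 + 19 = 28 or x = 9 - 19 = -10

x = -10, x = 28


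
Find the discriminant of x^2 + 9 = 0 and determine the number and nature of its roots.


For ax^2 + bx + c = 0, discriminant D = b^2 - 4ac
Here a = 1, b = 0, c = 9
D = (0)^2 - 4(1)(9) = 0 - 36 = -36

D = -36 < 0
The equation has no real roots (2 complex conjugate roots).

Discriminant = -36, no real roots (2 complex conjugate roots)


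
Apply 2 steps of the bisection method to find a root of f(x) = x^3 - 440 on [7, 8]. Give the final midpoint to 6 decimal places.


f(x) = x^3 - 440
f(7) = -97 < 0
f(8) = 72 > 0

Step 1: midpoint = (7.000000 + 8.000000)/2 = 7.500000
  f(7.500000) = -18.125000
  f(mid) < 0, so root is in [7.500000, 8.000000]

Step 2: midpoint = (7.500000 + 8.000000)/2 = 7.750000
  f(7.750000) = 25.484375
  f(mid) > 0, so root is in [7.500000, 7.750000]

midpoint = 7.750000


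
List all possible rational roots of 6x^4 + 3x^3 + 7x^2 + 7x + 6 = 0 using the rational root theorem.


Rational root theorem: possible roots are ±p/q where:
  p divides the constant term (6): p ∈ {1, 2, 3, 6}
  q divides the leading coefficient (6): q ∈ {1, 2, 3, 6}

All possible rational roots: -6, -3, -2, -3/2, -1, -2/3, -1/2, -1/3, -1/6, 1/6, 1/3, 1/2, 2/3, 1, 3/2, 2, 3, 6

-6, -3, -2, -3/2, -1, -2/3, -1/2, -1/3, -1/6, 1/6, 1/3, 1/2, 2/3, 1, 3/2, 2, 3, 6


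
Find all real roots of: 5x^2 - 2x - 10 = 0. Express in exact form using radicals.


Using the quadratic formula: x = (-b ± sqrt(b^2 - 4ac)) / (2a)
Here a = 5, b = -2, c = -10
Discriminant = b^2 - 4ac = (-2)^2 - 4(5)(-10) = 4 + 200 = 204
Since discriminant = 204 > 0, there are two real roots.
x = (2 ± 2*sqrt(51)) / 10
Simplifying: x = (1 ± sqrt(51)) / 5
Numerically: x ≈ 1.6283 or x ≈ -1.2283

x = (1 + sqrt(51)) / 5 or x = (1 - sqrt(51)) / 5


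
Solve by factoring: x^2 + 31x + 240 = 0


We need two numbers that multiply to 240 and add to 31.
Those numbers are 15 and 16 (since 15 * 16 = 240 and 15 + 16 = 31).
So x^2 + 31x + 240 = (x + 15)(x + 16) = 0
Setting each factor to zero: x = -15 or x = -16

x = -16, x = -15


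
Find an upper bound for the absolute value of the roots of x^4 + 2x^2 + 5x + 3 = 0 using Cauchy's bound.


Cauchy's bound: all roots r satisfy |r| <= 1 + max(|a_i/a_n|) for i = 0,...,n-1
where a_n is the leading coefficient.

Coefficients: [1, 0, 2, 5, 3]
Leading coefficient a_n = 1
Ratios |a_i/a_n|: 0, 2, 5, 3
Maximum ratio: 5
Cauchy's bound: |r| <= 1 + 5 = 6

Upper bound = 6


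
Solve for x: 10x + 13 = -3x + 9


Starting with: 10x + 13 = -3x + 9
Move all x terms to left: (10 + 3)x = 9 - 13
Simplify: 13x = -4
Divide both sides by 13: x = -4/13

x = -4/13


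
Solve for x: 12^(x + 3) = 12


Express both sides with the same base.
12 = 12^1
Since the bases match, equate exponents: x + 3 = 1
So x = 1 - (3) = -2

x = -2


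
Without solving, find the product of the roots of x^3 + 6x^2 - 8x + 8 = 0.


By Vieta's formulas for x^3 + bx^2 + cx + d = 0:
  r1 + r2 + r3 = -b/a = -6
  r1*r2 + r1*r3 + r2*r3 = c/a = -8
  r1*r2*r3 = -d/a = -8


Product = -8


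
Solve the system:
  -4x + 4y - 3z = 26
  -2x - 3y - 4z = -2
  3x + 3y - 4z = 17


Using Cramer's rule. Expand each determinant along the first row.
D  = (-4)*[(-3)*(-4) - (-4)*3] - 4*[(-2)*(-4) - (-4)*3] + (-3)*[(-2)*3 - (-3)*3]
  = (-4)*(24) - 4*(20) + (-3)*(3) = -185
Dx = 26*[(-3)*(-4) - (-4)*3] - 4*[(-2)*(-4) - (-4)*17] + (-3)*[(-2)*3 - (-3)*17]
  = 26*(24) - 4*(76) + (-3)*(45) = 185
Dy = (-4)*[(-2)*(-4) - (-4)*17] - 26*[(-2)*(-4) - (-4)*3] + (-3)*[(-2)*17 - (-2)*3]
  = (-4)*(76) - 26*(20) + (-3)*(-28) = -740
Dz = (-4)*[(-3)*17 - (-2)*3] - 4*[(-2)*17 - (-2)*3] + 26*[(-2)*3 - (-3)*3]
  = (-4)*(-45) - 4*(-28) + 26*(3) = 370
x = Dx/D = 185/-185 = -1, y = Dy/D = -740/-185 = 4, z = Dz/D = 370/-185 = -2
Check eq1: (-4)(-1) + (4)(4) + (-3)(-2) = 26 = 26 ✓
Check eq2: (-2)(-1) + (-3)(4) + (-4)(-2) = -2 = -2 ✓
Check eq3: (3)(-1) + (3)(4) + (-4)(-2) = 17 = 17 ✓

x = -1, y = 4, z = -2


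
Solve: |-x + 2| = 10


An absolute value equation |expr| = 10 gives two cases:
Case 1: -x + 2 = 10
  -x = 8, so x = -8
Case 2: -x + 2 = -10
  -x = -12, so x = 12

x = -8, x = 12


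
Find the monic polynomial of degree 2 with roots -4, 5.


A monic polynomial with roots -4, 5 is:
p(x) = (x + 4)(x - 5)
After multiplying by (x + 4): x + 4
After multiplying by (x - 5): x^2 - x - 20

x^2 - x - 20


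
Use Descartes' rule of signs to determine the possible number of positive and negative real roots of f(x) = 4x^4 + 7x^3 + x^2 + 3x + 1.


Descartes' rule of signs:

For positive roots, count sign changes in f(x) = 4x^4 + 7x^3 + x^2 + 3x + 1:
Signs of coefficients: +, +, +, +, +
Number of sign changes: 0
Possible positive real roots: 0

For negative roots, examine f(-x) = 4x^4 - 7x^3 + x^2 - 3x + 1:
Signs of coefficients: +, -, +, -, +
Number of sign changes: 4
Possible negative real roots: 4, 2, 0

Positive roots: 0; Negative roots: 4 or 2 or 0


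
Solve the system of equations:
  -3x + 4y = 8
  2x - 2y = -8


Using Cramer's rule:
Determinant D = (-3)(-2) - (2)(4) = 6 - 8 = -2
Dx = (8)(-2) - (-8)(4) = -16 + 32 = 16
Dy = (-3)(-8) - (2)(8) = 24 - 16 = 8
x = Dx/D = 16/-2 = -8
y = Dy/D = 8/-2 = -4

x = -8, y = -4


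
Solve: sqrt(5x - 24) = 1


Square both sides: 5x - 24 = 1^2 = 1
5x = 1 + 24 = 25
x = 5
Check: sqrt(5*5 - 24) = sqrt(1) = 1 ✓

x = 5


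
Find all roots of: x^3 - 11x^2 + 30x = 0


The constant term is 0, so x = 0 is a root. Factor out x:
  x^2 - 11x + 30 = 0
Solve the quadratic x^2 - 11x + 30 = 0: discriminant = (-11)^2 - 4(1)(30) = 121 - 120 = 1.
sqrt(1) = 1, so x = (11 ± 1)/2: x = 6 or x = 5.
Collecting all roots found:

x = 0, x = 5, x = 6


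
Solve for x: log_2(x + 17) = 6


Convert to exponential form: x + 17 = 2^6 = 64
x = 64 - 17 = 47
Check: log_2(47 + 17) = log_2(64) = log_2(64) = 6 ✓

x = 47


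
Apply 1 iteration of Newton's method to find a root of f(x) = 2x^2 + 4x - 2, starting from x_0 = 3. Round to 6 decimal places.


Newton's method: x_(n+1) = x_n - f(x_n)/f'(x_n)
f(x) = 2x^2 + 4x - 2
f'(x) = 4x + 4

Iteration 1:
  f(3.000000) = 28.000000
  f'(3.000000) = 16.000000
  x_1 = 3.000000 - (28.000000)/(16.000000) = 1.250000

x_1 = 1.250000


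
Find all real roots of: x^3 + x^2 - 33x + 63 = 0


Let p(x) = x^3 + x^2 - 33x + 63. By the rational root theorem (leading coefficient 1), any rational root is an integer divisor of 63: try ±1, ±2, ... in turn.
Test x = 1: value = 32 ≠ 0.
Test x = -1: value = 96 ≠ 0.
Test x = 3: value = 0 ✓, so (x - 3) is a factor.
Synthetic division by (x - 3): bring down 1; 1(3) + 1 = 4; 4(3) - 33 = -21; (-21)(3) + 63 = 0 → quotient x^2 + 4x - 21, remainder 0.
Solve the quadratic x^2 + 4x - 21 = 0: discriminant = 4^2 - 4(1)(-21) = 16 + 84 = 100.
sqrt(100) = 10, so x = (-4 ± 10)/2: x = 3 or x = -7.

x = -7, x = 3 (multiplicity 2)


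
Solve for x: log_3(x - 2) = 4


Convert to exponential form: x - 2 = 3^4 = 81
x = 81 + 2 = 83
Check: log_3(83 - 2) = log_3(81) = log_3(81) = 4 ✓

x = 83


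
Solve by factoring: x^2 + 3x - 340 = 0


We need two numbers that multiply to -340 and add to 3.
Those numbers are 20 and -17 (since 20 * (-17) = -340 and 20 + (-17) = 3).
So x^2 + 3x - 340 = (x + 20)(x - 17) = 0
Setting each factor to zero: x = -20 or x = 17

x = -20, x = 17


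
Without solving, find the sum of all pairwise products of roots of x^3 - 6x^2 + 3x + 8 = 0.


By Vieta's formulas for x^3 + bx^2 + cx + d = 0:
  r1 + r2 + r3 = -b/a = 6
  r1*r2 + r1*r3 + r2*r3 = c/a = 3
  r1*r2*r3 = -d/a = -8


Sum of pairwise products = 3


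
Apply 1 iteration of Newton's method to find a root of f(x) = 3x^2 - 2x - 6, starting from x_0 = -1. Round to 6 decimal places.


Newton's method: x_(n+1) = x_n - f(x_n)/f'(x_n)
f(x) = 3x^2 - 2x - 6
f'(x) = 6x - 2

Iteration 1:
  f(-1.000000) = -1.000000
  f'(-1.000000) = -8.000000
  x_1 = -1.000000 - (-1.000000)/(-8.000000) = -1.125000

x_1 = -1.125000


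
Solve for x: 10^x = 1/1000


Express both sides with the same base.
1/1000 = 10^(-3)
Since the bases match: x = -3

x = -3


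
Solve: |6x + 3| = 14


An absolute value equation |expr| = 14 gives two cases:
Case 1: 6x + 3 = 14
  6x = 11, so x = 11/6
Case 2: 6x + 3 = -14
  6x = -17, so x = -17/6

x = -17/6, x = 11/6


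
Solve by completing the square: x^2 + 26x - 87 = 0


Start: x^2 + 26x - 87 = 0
Move constant: x^2 + 26x = 87
Half of 26 is 13, squared is 169
Add 169 to both sides: x^2 + 26x + 169 = 256
(x + 13)^2 = 256
x + 13 = ±16
x = -13 + 16 = 3 or x = -13 - 16 = -29

x = -29, x = 3


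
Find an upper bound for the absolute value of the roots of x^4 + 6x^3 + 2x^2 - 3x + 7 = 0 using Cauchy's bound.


Cauchy's bound: all roots r satisfy |r| <= 1 + max(|a_i/a_n|) for i = 0,...,n-1
where a_n is the leading coefficient.

Coefficients: [1, 6, 2, -3, 7]
Leading coefficient a_n = 1
Ratios |a_i/a_n|: 6, 2, 3, 7
Maximum ratio: 7
Cauchy's bound: |r| <= 1 + 7 = 8

Upper bound = 8


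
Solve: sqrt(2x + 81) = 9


Square both sides: 2x + 81 = 9^2 = 81
2x = 81 - 81 = 0
x = 0
Check: sqrt(2*0 + 81) = sqrt(81) = 9 ✓

x = 0


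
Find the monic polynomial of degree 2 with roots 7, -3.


A monic polynomial with roots 7, -3 is:
p(x) = (x - 7)(x + 3)
After multiplying by (x - 7): x - 7
After multiplying by (x + 3): x^2 - 4x - 21

x^2 - 4x - 21


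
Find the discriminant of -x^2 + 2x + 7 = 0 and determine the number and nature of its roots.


For ax^2 + bx + c = 0, discriminant D = b^2 - 4ac
Here a = -1, b = 2, c = 7
D = (2)^2 - 4(-1)(7) = 4 + 28 = 32

D = 32 > 0 but not a perfect square
The equation has 2 distinct real irrational roots.

Discriminant = 32, 2 distinct real irrational roots


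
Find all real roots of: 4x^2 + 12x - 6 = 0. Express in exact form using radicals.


Using the quadratic formula: x = (-b ± sqrt(b^2 - 4ac)) / (2a)
Here a = 4, b = 12, c = -6
Discriminant = b^2 - 4ac = 12^2 - 4(4)(-6) = 144 + 96 = 240
Since discriminant = 240 > 0, there are two real roots.
x = (-12 ± 4*sqrt(15)) / 8
Simplifying: x = (-3 ± sqrt(15)) / 2
Numerically: x ≈ 0.4365 or x ≈ -3.4365

x = (-3 + sqrt(15)) / 2 or x = (-3 - sqrt(15)) / 2


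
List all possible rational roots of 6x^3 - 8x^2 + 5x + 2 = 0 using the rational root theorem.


Rational root theorem: possible roots are ±p/q where:
  p divides the constant term (2): p ∈ {1, 2}
  q divides the leading coefficient (6): q ∈ {1, 2, 3, 6}

All possible rational roots: -2, -1, -2/3, -1/2, -1/3, -1/6, 1/6, 1/3, 1/2, 2/3, 1, 2

-2, -1, -2/3, -1/2, -1/3, -1/6, 1/6, 1/3, 1/2, 2/3, 1, 2


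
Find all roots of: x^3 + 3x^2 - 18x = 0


The constant term is 0, so x = 0 is a root. Factor out x:
  x^2 + 3x - 18 = 0
Solve the quadratic x^2 + 3x - 18 = 0: discriminant = 3^2 - 4(1)(-18) = 9 + 72 = 81.
sqrt(81) = 9, so x = (-3 ± 9)/2: x = 3 or x = -6.
Collecting all roots found:

x = -6, x = 0, x = 3


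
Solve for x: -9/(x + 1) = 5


Multiply both sides by (x + 1): -9 = 5(x + 1)
Distribute: -9 = 5x + 5
5x = -9 - 5 = -14
x = -14/5

x = -14/5


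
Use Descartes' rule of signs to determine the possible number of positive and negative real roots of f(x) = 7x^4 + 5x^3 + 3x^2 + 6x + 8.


Descartes' rule of signs:

For positive roots, count sign changes in f(x) = 7x^4 + 5x^3 + 3x^2 + 6x + 8:
Signs of coefficients: +, +, +, +, +
Number of sign changes: 0
Possible positive real roots: 0

For negative roots, examine f(-x) = 7x^4 - 5x^3 + 3x^2 - 6x + 8:
Signs of coefficients: +, -, +, -, +
Number of sign changes: 4
Possible negative real roots: 4, 2, 0

Positive roots: 0; Negative roots: 4 or 2 or 0


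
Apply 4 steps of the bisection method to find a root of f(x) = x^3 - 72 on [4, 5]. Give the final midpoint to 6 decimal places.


f(x) = x^3 - 72
f(4) = -8 < 0
f(5) = 53 > 0

Step 1: midpoint = (4.000000 + 5.000000)/2 = 4.500000
  f(4.500000) = 19.125000
  f(mid) > 0, so root is in [4.000000, 4.500000]

Step 2: midpoint = (4.000000 + 4.500000)/2 = 4.250000
  f(4.250000) = 4.765625
  f(mid) > 0, so root is in [4.000000, 4.250000]

Step 3: midpoint = (4.000000 + 4.250000)/2 = 4.125000
  f(4.125000) = -1.810547
  f(mid) < 0, so root is in [4.125000, 4.250000]

Step 4: midpoint = (4.125000 + 4.250000)/2 = 4.187500
  f(4.187500) = 1.428467
  f(mid) > 0, so root is in [4.125000, 4.187500]

midpoint = 4.187500


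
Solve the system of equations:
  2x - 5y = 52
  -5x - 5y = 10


Using Cramer's rule:
Determinant D = (2)(-5) - (-5)(-5) = -10 - 25 = -35
Dx = (52)(-5) - (10)(-5) = -260 + 50 = -210
Dy = (2)(10) - (-5)(52) = 20 + 260 = 280
x = Dx/D = -210/-35 = 6
y = Dy/D = 280/-35 = -8

x = 6, y = -8


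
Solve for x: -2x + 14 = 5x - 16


Starting with: -2x + 14 = 5x - 16
Move all x terms to left: (-2 - 5)x = -16 - 14
Simplify: -7x = -30
Divide both sides by -7: x = 30/7

x = 30/7


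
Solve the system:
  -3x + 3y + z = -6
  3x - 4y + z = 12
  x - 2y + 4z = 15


Using Cramer's rule. Expand each determinant along the first row.
D  = (-3)*[(-4)*4 - 1*(-2)] - 3*[3*4 - 1*1] + 1*[3*(-2) - (-4)*1]
  = (-3)*(-14) - 3*(11) + 1*(-2) = 7
Dx = (-6)*[(-4)*4 - 1*(-2)] - 3*[12*4 - 1*15] + 1*[12*(-2) - (-4)*15]
  = (-6)*(-14) - 3*(33) + 1*(36) = 21
Dy = (-3)*[12*4 - 1*15] - (-6)*[3*4 - 1*1] + 1*[3*15 - 12*1]
  = (-3)*(33) - (-6)*(11) + 1*(33) = 0
Dz = (-3)*[(-4)*15 - 12*(-2)] - 3*[3*15 - 12*1] + (-6)*[3*(-2) - (-4)*1]
  = (-3)*(-36) - 3*(33) + (-6)*(-2) = 21
x = Dx/D = 21/7 = 3, y = Dy/D = 0/7 = 0, z = Dz/D = 21/7 = 3
Check eq1: (-3)(3) + (3)(0) + (1)(3) = -6 = -6 ✓
Check eq2: (3)(3) + (-4)(0) + (1)(3) = 12 = 12 ✓
Check eq3: (1)(3) + (-2)(0) + (4)(3) = 15 = 15 ✓

x = 3, y = 0, z = 3


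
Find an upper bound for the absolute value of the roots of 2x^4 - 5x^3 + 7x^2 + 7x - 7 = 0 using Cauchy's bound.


Cauchy's bound: all roots r satisfy |r| <= 1 + max(|a_i/a_n|) for i = 0,...,n-1
where a_n is the leading coefficient.

Coefficients: [2, -5, 7, 7, -7]
Leading coefficient a_n = 2
Ratios |a_i/a_n|: 5/2, 7/2, 7/2, 7/2
Maximum ratio: 7/2
Cauchy's bound: |r| <= 1 + 7/2 = 9/2

Upper bound = 9/2


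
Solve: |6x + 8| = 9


An absolute value equation |expr| = 9 gives two cases:
Case 1: 6x + 8 = 9
  6x = 1, so x = 1/6
Case 2: 6x + 8 = -9
  6x = -17, so x = -17/6

x = -17/6, x = 1/6


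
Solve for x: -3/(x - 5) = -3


Multiply both sides by (x - 5): -3 = -3(x - 5)
Distribute: -3 = -3x + 15
-3x = -3 - 15 = -18
x = 6

x = 6


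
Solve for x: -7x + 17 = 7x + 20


Starting with: -7x + 17 = 7x + 20
Move all x terms to left: (-7 - 7)x = 20 - 17
Simplify: -14x = 3
Divide both sides by -14: x = -3/14

x = -3/14


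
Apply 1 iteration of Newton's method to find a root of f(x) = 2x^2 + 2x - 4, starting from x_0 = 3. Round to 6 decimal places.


Newton's method: x_(n+1) = x_n - f(x_n)/f'(x_n)
f(x) = 2x^2 + 2x - 4
f'(x) = 4x + 2

Iteration 1:
  f(3.000000) = 20.000000
  f'(3.000000) = 14.000000
  x_1 = 3.000000 - (20.000000)/(14.000000) = 1.571429

x_1 = 1.571429


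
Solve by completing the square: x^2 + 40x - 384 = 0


Start: x^2 + 40x - 384 = 0
Move constant: x^2 + 40x = 384
Half of 40 is 20, squared is 400
Add 400 to both sides: x^2 + 40x + 400 = 784
(x + 20)^2 = 784
x + 20 = ±28
x = -20 + 28 = 8 or x = -20 - 28 = -48

x = -48, x = 8


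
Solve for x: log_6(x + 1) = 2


Convert to exponential form: x + 1 = 6^2 = 36
x = 36 - 1 = 35
Check: log_6(35 + 1) = log_6(36) = log_6(36) = 2 ✓

x = 35


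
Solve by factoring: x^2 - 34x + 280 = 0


We need two numbers that multiply to 280 and add to -34.
Those numbers are -20 and -14 (since (-20) * (-14) = 280 and (-20) + (-14) = -34).
So x^2 - 34x + 280 = (x - 20)(x - 14) = 0
Setting each factor to zero: x = 20 or x = 14

x = 14, x = 20


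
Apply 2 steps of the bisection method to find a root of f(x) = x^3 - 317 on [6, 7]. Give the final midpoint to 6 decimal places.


f(x) = x^3 - 317
f(6) = -101 < 0
f(7) = 26 > 0

Step 1: midpoint = (6.000000 + 7.000000)/2 = 6.500000
  f(6.500000) = -42.375000
  f(mid) < 0, so root is in [6.500000, 7.000000]

Step 2: midpoint = (6.500000 + 7.000000)/2 = 6.750000
  f(6.750000) = -9.453125
  f(mid) < 0, so root is in [6.750000, 7.000000]

midpoint = 6.750000


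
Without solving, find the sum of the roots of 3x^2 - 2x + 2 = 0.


By Vieta's formulas for ax^2 + bx + c = 0:
  Sum of roots = -b/a
  Product of roots = c/a

Here a = 3, b = -2, c = 2
Sum = -(-2)/3 = 2/3
Product = 2/3 = 2/3

Sum = 2/3


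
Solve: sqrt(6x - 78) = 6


Square both sides: 6x - 78 = 6^2 = 36
6x = 36 + 78 = 114
x = 19
Check: sqrt(6*19 - 78) = sqrt(36) = 6 ✓

x = 19


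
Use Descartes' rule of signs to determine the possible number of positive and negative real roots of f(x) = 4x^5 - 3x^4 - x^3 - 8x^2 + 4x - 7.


Descartes' rule of signs:

For positive roots, count sign changes in f(x) = 4x^5 - 3x^4 - x^3 - 8x^2 + 4x - 7:
Signs of coefficients: +, -, -, -, +, -
Number of sign changes: 3
Possible positive real roots: 3, 1

For negative roots, examine f(-x) = -4x^5 - 3x^4 + x^3 - 8x^2 - 4x - 7:
Signs of coefficients: -, -, +, -, -, -
Number of sign changes: 2
Possible negative real roots: 2, 0

Positive roots: 3 or 1; Negative roots: 2 or 0


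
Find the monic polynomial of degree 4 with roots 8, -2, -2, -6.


A monic polynomial with roots 8, -2, -2, -6 is:
p(x) = (x - 8)(x + 2)(x + 2)(x + 6)
After multiplying by (x - 8): x - 8
After multiplying by (x + 2): x^2 - 6x - 16
After multiplying by (x + 2): x^3 - 4x^2 - 28x - 32
After multiplying by (x + 6): x^4 + 2x^3 - 52x^2 - 200x - 192

x^4 + 2x^3 - 52x^2 - 200x - 192


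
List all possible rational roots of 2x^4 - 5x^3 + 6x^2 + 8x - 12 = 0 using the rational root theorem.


Rational root theorem: possible roots are ±p/q where:
  p divides the constant term (-12): p ∈ {1, 2, 3, 4, 6, 12}
  q divides the leading coefficient (2): q ∈ {1, 2}

All possible rational roots: -12, -6, -4, -3, -2, -3/2, -1, -1/2, 1/2, 1, 3/2, 2, 3, 4, 6, 12

-12, -6, -4, -3, -2, -3/2, -1, -1/2, 1/2, 1, 3/2, 2, 3, 4, 6, 12


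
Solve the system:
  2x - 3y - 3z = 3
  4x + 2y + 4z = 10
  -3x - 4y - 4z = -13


Using Cramer's rule. Expand each determinant along the first row.
D  = 2*[2*(-4) - 4*(-4)] - (-3)*[4*(-4) - 4*(-3)] + (-3)*[4*(-4) - 2*(-3)]
  = 2*(8) - (-3)*(-4) + (-3)*(-10) = 34
Dx = 3*[2*(-4) - 4*(-4)] - (-3)*[10*(-4) - 4*(-13)] + (-3)*[10*(-4) - 2*(-13)]
  = 3*(8) - (-3)*(12) + (-3)*(-14) = 102
Dy = 2*[10*(-4) - 4*(-13)] - 3*[4*(-4) - 4*(-3)] + (-3)*[4*(-13) - 10*(-3)]
  = 2*(12) - 3*(-4) + (-3)*(-22) = 102
Dz = 2*[2*(-13) - 10*(-4)] - (-3)*[4*(-13) - 10*(-3)] + 3*[4*(-4) - 2*(-3)]
  = 2*(14) - (-3)*(-22) + 3*(-10) = -68
x = Dx/D = 102/34 = 3, y = Dy/D = 102/34 = 3, z = Dz/D = -68/34 = -2
Check eq1: (2)(3) + (-3)(3) + (-3)(-2) = 3 = 3 ✓
Check eq2: (4)(3) + (2)(3) + (4)(-2) = 10 = 10 ✓
Check eq3: (-3)(3) + (-4)(3) + (-4)(-2) = -13 = -13 ✓

x = 3, y = 3, z = -2


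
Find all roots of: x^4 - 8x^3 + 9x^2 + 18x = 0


The constant term is 0, so x = 0 is a root. Factor out x:
  x^3 - 8x^2 + 9x + 18 = 0
Let p(x) = x^3 - 8x^2 + 9x + 18. By the rational root theorem (leading coefficient 1), any rational root is an integer divisor of 18: try ±1, ±2, ... in turn.
Test x = 1: value = 20 ≠ 0.
Test x = -1: value = 0 ✓, so (x + 1) is a factor.
Synthetic division by (x + 1): bring down 1; 1(-1) - 8 = -9; (-9)(-1) + 9 = 18; 18(-1) + 18 = 0 → quotient x^2 - 9x + 18, remainder 0.
Solve the quadratic x^2 - 9x + 18 = 0: discriminant = (-9)^2 - 4(1)(18) = 81 - 72 = 9.
sqrt(9) = 3, so x = (9 ± 3)/2: x = 6 or x = 3.
Collecting all roots found:

x = -1, x = 0, x = 3, x = 6


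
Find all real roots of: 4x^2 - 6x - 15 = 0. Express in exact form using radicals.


Using the quadratic formula: x = (-b ± sqrt(b^2 - 4ac)) / (2a)
Here a = 4, b = -6, c = -15
Discriminant = b^2 - 4ac = (-6)^2 - 4(4)(-15) = 36 + 240 = 276
Since discriminant = 276 > 0, there are two real roots.
x = (6 ± 2*sqrt(69)) / 8
Simplifying: x = (3 ± sqrt(69)) / 4
Numerically: x ≈ 2.8267 or x ≈ -1.3267

x = (3 + sqrt(69)) / 4 or x = (3 - sqrt(69)) / 4


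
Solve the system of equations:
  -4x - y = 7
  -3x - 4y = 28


Using Cramer's rule:
Determinant D = (-4)(-4) - (-3)(-1) = 16 - 3 = 13
Dx = (7)(-4) - (28)(-1) = -28 + 28 = 0
Dy = (-4)(28) - (-3)(7) = -112 + 21 = -91
x = Dx/D = 0/13 = 0
y = Dy/D = -91/13 = -7

x = 0, y = -7


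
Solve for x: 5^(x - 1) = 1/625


Express both sides with the same base.
1/625 = 5^(-4)
Since the bases match, equate exponents: x - 1 = -4
So x = -4 - (-1) = -3

x = -3


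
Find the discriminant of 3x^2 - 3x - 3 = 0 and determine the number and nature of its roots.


For ax^2 + bx + c = 0, discriminant D = b^2 - 4ac
Here a = 3, b = -3, c = -3
D = (-3)^2 - 4(3)(-3) = 9 + 36 = 45

D = 45 > 0 but not a perfect square
The equation has 2 distinct real irrational roots.

Discriminant = 45, 2 distinct real irrational roots


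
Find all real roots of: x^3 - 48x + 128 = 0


Let p(x) = x^3 - 48x + 128. By the rational root theorem (leading coefficient 1), any rational root is an integer divisor of 128: try ±1, ±2, ... in turn.
Test x = 1: value = 81 ≠ 0.
Test x = -1: value = 175 ≠ 0.
Test x = 2: value = 40 ≠ 0.
Test x = -2: value = 216 ≠ 0.
Test x = 4: value = 0 ✓, so (x - 4) is a factor.
Synthetic division by (x - 4): bring down 1; 1(4) + 0 = 4; 4(4) - 48 = -32; (-32)(4) + 128 = 0 → quotient x^2 + 4x - 32, remainder 0.
Solve the quadratic x^2 + 4x - 32 = 0: discriminant = 4^2 - 4(1)(-32) = 16 + 128 = 144.
sqrt(144) = 12, so x = (-4 ± 12)/2: x = 4 or x = -8.

x = -8, x = 4 (multiplicity 2)


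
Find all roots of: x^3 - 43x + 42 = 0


Let p(x) = x^3 - 43x + 42. By the rational root theorem (leading coefficient 1), any rational root is an integer divisor of 42: try ±1, ±2, ... in turn.
Test x = 1: value = 0 ✓, so (x - 1) is a factor.
Synthetic division by (x - 1): bring down 1; 1(1) + 0 = 1; 1(1) - 43 = -42; (-42)(1) + 42 = 0 → quotient x^2 + x - 42, remainder 0.
Solve the quadratic x^2 + x - 42 = 0: discriminant = 1^2 - 4(1)(-42) = 1 + 168 = 169.
sqrt(169) = 13, so x = (-1 ± 13)/2: x = 6 or x = -7.
Collecting all roots found:

x = -7, x = 1, x = 6


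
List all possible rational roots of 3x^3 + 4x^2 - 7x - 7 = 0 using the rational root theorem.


Rational root theorem: possible roots are ±p/q where:
  p divides the constant term (-7): p ∈ {1, 7}
  q divides the leading coefficient (3): q ∈ {1, 3}

All possible rational roots: -7, -7/3, -1, -1/3, 1/3, 1, 7/3, 7

-7, -7/3, -1, -1/3, 1/3, 1, 7/3, 7


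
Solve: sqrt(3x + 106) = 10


Square both sides: 3x + 106 = 10^2 = 100
3x = 100 - 106 = -6
x = -2
Check: sqrt(3*(-2) + 106) = sqrt(100) = 10 ✓

x = -2


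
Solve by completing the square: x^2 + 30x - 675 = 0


Start: x^2 + 30x - 675 = 0
Move constant: x^2 + 30x = 675
Half of 30 is 15, squared is 225
Add 225 to both sides: x^2 + 30x + 225 = 900
(x + 15)^2 = 900
x + 15 = ±30
x = -15 + 30 = 15 or x = -15 - 30 = -45

x = -45, x = 15


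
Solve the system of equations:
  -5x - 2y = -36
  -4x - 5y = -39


Using Cramer's rule:
Determinant D = (-5)(-5) - (-4)(-2) = 25 - 8 = 17
Dx = (-36)(-5) - (-39)(-2) = 180 - 78 = 102
Dy = (-5)(-39) - (-4)(-36) = 195 - 144 = 51
x = Dx/D = 102/17 = 6
y = Dy/D = 51/17 = 3

x = 6, y = 3


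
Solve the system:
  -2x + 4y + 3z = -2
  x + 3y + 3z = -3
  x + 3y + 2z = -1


Using Cramer's rule. Expand each determinant along the first row.
D  = (-2)*[3*2 - 3*3] - 4*[1*2 - 3*1] + 3*[1*3 - 3*1]
  = (-2)*(-3) - 4*(-1) + 3*(0) = 10
Dx = (-2)*[3*2 - 3*3] - 4*[(-3)*2 - 3*(-1)] + 3*[(-3)*3 - 3*(-1)]
  = (-2)*(-3) - 4*(-3) + 3*(-6) = 0
Dy = (-2)*[(-3)*2 - 3*(-1)] - (-2)*[1*2 - 3*1] + 3*[1*(-1) - (-3)*1]
  = (-2)*(-3) - (-2)*(-1) + 3*(2) = 10
Dz = (-2)*[3*(-1) - (-3)*3] - 4*[1*(-1) - (-3)*1] + (-2)*[1*3 - 3*1]
  = (-2)*(6) - 4*(2) + (-2)*(0) = -20
x = Dx/D = 0/10 = 0, y = Dy/D = 10/10 = 1, z = Dz/D = -20/10 = -2
Check eq1: (-2)(0) + (4)(1) + (3)(-2) = -2 = -2 ✓
Check eq2: (1)(0) + (3)(1) + (3)(-2) = -3 = -3 ✓
Check eq3: (1)(0) + (3)(1) + (2)(-2) = -1 = -1 ✓

x = 0, y = 1, z = -2


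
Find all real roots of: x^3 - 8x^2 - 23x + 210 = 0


Let p(x) = x^3 - 8x^2 - 23x + 210. By the rational root theorem (leading coefficient 1), any rational root is an integer divisor of 210: try ±1, ±2, ... in turn.
Test x = 1: value = 180 ≠ 0.
Test x = -1: value = 224 ≠ 0.
Test x = 2: value = 140 ≠ 0.
Test x = -2: value = 216 ≠ 0.
Test x = 3: value = 96 ≠ 0.
Test x = -3: value = 180 ≠ 0.
Test x = 5: value = 20 ≠ 0.
Test x = -5: value = 0 ✓, so (x + 5) is a factor.
Synthetic division by (x + 5): bring down 1; 1(-5) - 8 = -13; (-13)(-5) - 23 = 42; 42(-5) + 210 = 0 → quotient x^2 - 13x + 42, remainder 0.
Solve the quadratic x^2 - 13x + 42 = 0: discriminant = (-13)^2 - 4(1)(42) = 169 - 168 = 1.
sqrt(1) = 1, so x = (13 ± 1)/2: x = 7 or x = 6.

x = -5, x = 6, x = 7


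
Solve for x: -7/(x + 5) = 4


Multiply both sides by (x + 5): -7 = 4(x + 5)
Distribute: -7 = 4x + 20
4x = -7 - 20 = -27
x = -27/4

x = -27/4


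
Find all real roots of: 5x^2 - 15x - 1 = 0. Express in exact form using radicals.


Using the quadratic formula: x = (-b ± sqrt(b^2 - 4ac)) / (2a)
Here a = 5, b = -15, c = -1
Discriminant = b^2 - 4ac = (-15)^2 - 4(5)(-1) = 225 + 20 = 245
Since discriminant = 245 > 0, there are two real roots.
x = (15 ± 7*sqrt(5)) / 10
Numerically: x ≈ 3.0652 or x ≈ -0.0652

x = (15 + 7*sqrt(5)) / 10 or x = (15 - 7*sqrt(5)) / 10
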